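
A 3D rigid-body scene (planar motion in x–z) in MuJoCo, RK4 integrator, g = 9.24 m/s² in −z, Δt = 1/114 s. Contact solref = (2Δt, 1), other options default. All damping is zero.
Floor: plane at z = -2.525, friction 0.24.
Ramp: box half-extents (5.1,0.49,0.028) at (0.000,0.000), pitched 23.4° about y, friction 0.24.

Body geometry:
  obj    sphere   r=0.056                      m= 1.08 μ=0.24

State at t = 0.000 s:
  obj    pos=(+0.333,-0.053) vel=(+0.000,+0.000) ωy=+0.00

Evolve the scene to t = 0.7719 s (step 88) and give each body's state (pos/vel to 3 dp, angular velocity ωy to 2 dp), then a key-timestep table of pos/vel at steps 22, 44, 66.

State at t = 0.7719 s:
  obj    pos=(+1.050,-0.363) vel=(+1.857,-0.804) ωy=+36.12

Key-timestep trajectory:
   step    t(s)  obj.x    obj.z    obj.vx   obj.vz 
     22  0.1930   +0.378  -0.072  +0.464  -0.201
     44  0.3860   +0.512  -0.130  +0.929  -0.402
     66  0.5789   +0.736  -0.227  +1.393  -0.603


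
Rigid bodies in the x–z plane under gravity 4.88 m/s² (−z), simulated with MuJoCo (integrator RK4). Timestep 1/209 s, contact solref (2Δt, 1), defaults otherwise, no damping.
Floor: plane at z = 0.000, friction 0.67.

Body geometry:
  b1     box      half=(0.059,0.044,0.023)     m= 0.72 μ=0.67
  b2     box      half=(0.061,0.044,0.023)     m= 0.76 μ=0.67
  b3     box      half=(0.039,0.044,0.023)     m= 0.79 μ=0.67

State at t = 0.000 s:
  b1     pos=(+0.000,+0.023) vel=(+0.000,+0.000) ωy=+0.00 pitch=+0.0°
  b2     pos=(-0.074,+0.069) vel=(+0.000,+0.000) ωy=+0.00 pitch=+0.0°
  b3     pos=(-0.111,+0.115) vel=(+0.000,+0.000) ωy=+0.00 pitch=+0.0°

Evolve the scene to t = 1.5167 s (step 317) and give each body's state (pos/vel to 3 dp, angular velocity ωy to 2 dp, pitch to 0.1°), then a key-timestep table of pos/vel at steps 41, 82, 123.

State at t = 1.5167 s:
  b1     pos=(+0.001,+0.023) vel=(+0.000,+0.000) ωy=+0.00 pitch=+0.0°
  b2     pos=(-0.084,+0.055) vel=(+0.000,+0.000) ωy=+0.00 pitch=-37.7°
  b3     pos=(-0.258,+0.023) vel=(+0.000,+0.000) ωy=+0.00 pitch=+180.0°

Key-timestep trajectory:
   step    t(s)  b1.x    b1.z    b1.vx   b1.vz   b2.x    b2.z    b2.vx   b2.vz   b3.x    b3.z    b3.vx   b3.vz 
     41  0.1962   +0.000  +0.023  +0.000  +0.000   -0.086  +0.054  -0.050  +0.006   -0.145  +0.067  -0.257  -0.580
     82  0.3923   +0.000  +0.023  +0.000  +0.000   -0.105  +0.064  -0.024  +0.005   -0.209  +0.045  -0.230  +0.039
    123  0.5885   +0.000  +0.023  +0.000  +0.000   -0.096  +0.061  +0.134  -0.048   -0.258  +0.022  -0.221  -0.310


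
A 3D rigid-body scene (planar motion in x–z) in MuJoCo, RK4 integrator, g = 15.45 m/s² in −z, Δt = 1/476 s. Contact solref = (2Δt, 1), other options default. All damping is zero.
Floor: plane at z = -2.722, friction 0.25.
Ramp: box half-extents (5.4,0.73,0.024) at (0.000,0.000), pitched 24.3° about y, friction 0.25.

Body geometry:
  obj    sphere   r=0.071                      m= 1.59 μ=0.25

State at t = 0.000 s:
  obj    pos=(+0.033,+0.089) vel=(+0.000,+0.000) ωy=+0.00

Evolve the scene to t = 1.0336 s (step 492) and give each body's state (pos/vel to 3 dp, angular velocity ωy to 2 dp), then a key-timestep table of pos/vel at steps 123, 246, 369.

State at t = 1.0336 s:
  obj    pos=(+2.244,-0.909) vel=(+4.278,-1.932) ωy=+66.11

Key-timestep trajectory:
   step    t(s)  obj.x    obj.z    obj.vx   obj.vz 
    123  0.2584   +0.171  +0.027  +1.070  -0.483
    246  0.5168   +0.586  -0.160  +2.139  -0.966
    369  0.7752   +1.277  -0.472  +3.209  -1.449


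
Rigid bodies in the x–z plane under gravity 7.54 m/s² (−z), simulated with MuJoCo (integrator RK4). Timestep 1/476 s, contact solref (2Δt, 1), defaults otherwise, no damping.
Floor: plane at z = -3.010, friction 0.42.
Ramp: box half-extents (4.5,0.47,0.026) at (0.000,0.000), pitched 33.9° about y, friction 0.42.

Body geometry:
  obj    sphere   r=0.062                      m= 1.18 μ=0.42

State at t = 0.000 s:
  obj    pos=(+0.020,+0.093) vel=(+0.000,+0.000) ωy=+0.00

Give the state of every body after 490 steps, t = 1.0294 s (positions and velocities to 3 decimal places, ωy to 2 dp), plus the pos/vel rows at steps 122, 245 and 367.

State at t = 1.0294 s:
  obj    pos=(+1.341,-0.795) vel=(+2.567,-1.725) ωy=+49.87

Key-timestep trajectory:
   step    t(s)  obj.x    obj.z    obj.vx   obj.vz 
    122  0.2563   +0.102  +0.038  +0.639  -0.429
    245  0.5147   +0.350  -0.129  +1.283  -0.862
    367  0.7710   +0.761  -0.405  +1.922  -1.292


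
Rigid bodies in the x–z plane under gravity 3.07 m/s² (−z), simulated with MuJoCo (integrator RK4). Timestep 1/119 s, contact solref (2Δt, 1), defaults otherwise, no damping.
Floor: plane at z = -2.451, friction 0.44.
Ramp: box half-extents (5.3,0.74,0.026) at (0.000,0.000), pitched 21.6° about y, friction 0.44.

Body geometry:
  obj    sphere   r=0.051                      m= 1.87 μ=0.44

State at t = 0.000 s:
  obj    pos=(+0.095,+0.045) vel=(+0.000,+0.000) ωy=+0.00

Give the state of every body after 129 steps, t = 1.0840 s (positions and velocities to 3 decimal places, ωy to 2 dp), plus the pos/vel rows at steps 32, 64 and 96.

State at t = 1.0840 s:
  obj    pos=(+0.536,-0.129) vel=(+0.814,-0.322) ωy=+17.15

Key-timestep trajectory:
   step    t(s)  obj.x    obj.z    obj.vx   obj.vz 
     32  0.2689   +0.122  +0.034  +0.202  -0.080
     64  0.5378   +0.204  +0.002  +0.404  -0.160
     96  0.8067   +0.339  -0.052  +0.606  -0.240


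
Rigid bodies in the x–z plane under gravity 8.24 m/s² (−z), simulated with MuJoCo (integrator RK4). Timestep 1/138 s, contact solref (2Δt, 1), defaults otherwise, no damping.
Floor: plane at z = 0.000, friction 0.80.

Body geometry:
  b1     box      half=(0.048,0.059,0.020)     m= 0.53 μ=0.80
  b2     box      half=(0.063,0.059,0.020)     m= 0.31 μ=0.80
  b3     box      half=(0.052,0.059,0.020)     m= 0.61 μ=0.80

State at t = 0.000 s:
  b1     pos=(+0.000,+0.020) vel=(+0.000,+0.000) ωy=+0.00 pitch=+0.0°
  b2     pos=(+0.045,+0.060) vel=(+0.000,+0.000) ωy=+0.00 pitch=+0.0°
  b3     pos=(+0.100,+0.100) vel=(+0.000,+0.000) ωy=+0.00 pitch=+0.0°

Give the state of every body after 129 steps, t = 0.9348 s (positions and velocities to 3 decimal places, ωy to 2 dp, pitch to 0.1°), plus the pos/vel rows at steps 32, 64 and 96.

State at t = 0.9348 s:
  b1     pos=(-0.001,+0.020) vel=(-0.001,+0.000) ωy=+0.00 pitch=+0.0°
  b2     pos=(+0.058,+0.057) vel=(+0.000,-0.001) ωy=-0.02 pitch=+41.7°
  b3     pos=(+0.129,+0.049) vel=(+0.000,+0.000) ωy=-0.01 pitch=+40.3°

Key-timestep trajectory:
   step    t(s)  b1.x    b1.z    b1.vx   b1.vz   b2.x    b2.z    b2.vx   b2.vz   b3.x    b3.z    b3.vx   b3.vz 
     32  0.2319   +0.000  +0.020  +0.000  +0.000   +0.058  +0.058  -0.117  -0.057   +0.129  +0.049  -0.052  -0.003
     64  0.4638   +0.000  +0.020  -0.001  +0.000   +0.058  +0.057  +0.003  -0.003   +0.129  +0.049  +0.001  +0.000
     96  0.6957   -0.001  +0.020  -0.001  +0.000   +0.058  +0.057  +0.000  -0.001   +0.129  +0.049  +0.000  +0.000


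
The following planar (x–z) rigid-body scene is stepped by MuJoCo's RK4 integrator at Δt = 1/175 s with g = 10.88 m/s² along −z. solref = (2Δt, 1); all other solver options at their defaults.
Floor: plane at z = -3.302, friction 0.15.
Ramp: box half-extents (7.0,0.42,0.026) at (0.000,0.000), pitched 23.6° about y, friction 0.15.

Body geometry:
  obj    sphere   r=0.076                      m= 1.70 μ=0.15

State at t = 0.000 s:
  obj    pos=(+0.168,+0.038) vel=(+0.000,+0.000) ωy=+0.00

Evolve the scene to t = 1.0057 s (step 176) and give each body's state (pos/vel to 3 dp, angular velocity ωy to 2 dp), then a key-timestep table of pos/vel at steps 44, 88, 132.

State at t = 1.0057 s:
  obj    pos=(+1.610,-0.592) vel=(+2.868,-1.253) ωy=+41.16

Key-timestep trajectory:
   step    t(s)  obj.x    obj.z    obj.vx   obj.vz 
     44  0.2514   +0.258  -0.001  +0.717  -0.313
     88  0.5029   +0.529  -0.120  +1.434  -0.626
    132  0.7543   +0.979  -0.317  +2.151  -0.940


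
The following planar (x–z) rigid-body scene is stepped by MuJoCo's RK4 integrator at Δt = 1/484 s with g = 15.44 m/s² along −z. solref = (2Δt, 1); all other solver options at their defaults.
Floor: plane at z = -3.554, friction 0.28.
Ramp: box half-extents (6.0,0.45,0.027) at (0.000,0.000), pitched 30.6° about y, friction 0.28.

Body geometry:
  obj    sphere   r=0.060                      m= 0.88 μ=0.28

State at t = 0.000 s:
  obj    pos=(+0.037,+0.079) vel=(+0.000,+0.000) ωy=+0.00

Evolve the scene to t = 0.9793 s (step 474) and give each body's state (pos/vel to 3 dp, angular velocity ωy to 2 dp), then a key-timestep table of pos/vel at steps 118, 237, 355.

State at t = 0.9793 s:
  obj    pos=(+2.355,-1.291) vel=(+4.733,-2.799) ωy=+91.62

Key-timestep trajectory:
   step    t(s)  obj.x    obj.z    obj.vx   obj.vz 
    118  0.2438   +0.181  -0.006  +1.178  -0.697
    237  0.4897   +0.616  -0.264  +2.366  -1.399
    355  0.7335   +1.337  -0.690  +3.544  -2.096


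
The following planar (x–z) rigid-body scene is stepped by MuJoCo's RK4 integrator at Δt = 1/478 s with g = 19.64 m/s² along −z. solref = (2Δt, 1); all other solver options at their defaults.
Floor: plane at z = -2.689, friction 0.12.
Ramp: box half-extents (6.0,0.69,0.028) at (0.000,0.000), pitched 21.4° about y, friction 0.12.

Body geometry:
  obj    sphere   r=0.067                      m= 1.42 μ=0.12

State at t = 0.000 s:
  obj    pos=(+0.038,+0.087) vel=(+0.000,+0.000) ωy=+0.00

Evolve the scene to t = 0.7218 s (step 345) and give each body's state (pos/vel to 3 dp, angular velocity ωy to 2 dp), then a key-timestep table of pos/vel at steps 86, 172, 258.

State at t = 0.7218 s:
  obj    pos=(+1.280,-0.399) vel=(+3.440,-1.348) ωy=+55.13

Key-timestep trajectory:
   step    t(s)  obj.x    obj.z    obj.vx   obj.vz 
     86  0.1799   +0.115  +0.057  +0.858  -0.336
    172  0.3598   +0.347  -0.034  +1.715  -0.672
    258  0.5397   +0.732  -0.185  +2.573  -1.008


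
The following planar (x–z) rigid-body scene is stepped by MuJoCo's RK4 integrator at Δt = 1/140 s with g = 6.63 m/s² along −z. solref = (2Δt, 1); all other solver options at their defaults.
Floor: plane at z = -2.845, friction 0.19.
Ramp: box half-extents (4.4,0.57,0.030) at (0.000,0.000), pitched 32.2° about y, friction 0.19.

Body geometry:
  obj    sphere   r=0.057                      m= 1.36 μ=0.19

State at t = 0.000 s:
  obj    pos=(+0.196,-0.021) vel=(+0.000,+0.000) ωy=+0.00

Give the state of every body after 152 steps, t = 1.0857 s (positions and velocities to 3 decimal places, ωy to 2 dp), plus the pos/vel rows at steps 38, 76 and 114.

State at t = 1.0857 s:
  obj    pos=(+1.455,-0.814) vel=(+2.319,-1.460) ωy=+48.05

Key-timestep trajectory:
   step    t(s)  obj.x    obj.z    obj.vx   obj.vz 
     38  0.2714   +0.275  -0.070  +0.580  -0.365
     76  0.5429   +0.511  -0.219  +1.160  -0.730
    114  0.8143   +0.904  -0.467  +1.739  -1.095


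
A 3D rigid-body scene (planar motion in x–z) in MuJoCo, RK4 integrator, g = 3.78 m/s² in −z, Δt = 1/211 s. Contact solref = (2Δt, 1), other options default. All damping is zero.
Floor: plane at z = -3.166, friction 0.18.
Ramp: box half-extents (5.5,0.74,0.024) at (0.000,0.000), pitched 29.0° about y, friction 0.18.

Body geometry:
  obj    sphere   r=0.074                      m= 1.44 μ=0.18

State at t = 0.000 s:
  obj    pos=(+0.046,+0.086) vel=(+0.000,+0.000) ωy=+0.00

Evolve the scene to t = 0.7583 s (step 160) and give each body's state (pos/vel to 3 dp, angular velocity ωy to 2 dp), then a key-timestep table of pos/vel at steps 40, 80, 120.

State at t = 0.7583 s:
  obj    pos=(+0.375,-0.096) vel=(+0.868,-0.481) ωy=+13.41

Key-timestep trajectory:
   step    t(s)  obj.x    obj.z    obj.vx   obj.vz 
     40  0.1896   +0.067  +0.075  +0.217  -0.120
     80  0.3791   +0.129  +0.041  +0.434  -0.241
    120  0.5687   +0.231  -0.016  +0.651  -0.361


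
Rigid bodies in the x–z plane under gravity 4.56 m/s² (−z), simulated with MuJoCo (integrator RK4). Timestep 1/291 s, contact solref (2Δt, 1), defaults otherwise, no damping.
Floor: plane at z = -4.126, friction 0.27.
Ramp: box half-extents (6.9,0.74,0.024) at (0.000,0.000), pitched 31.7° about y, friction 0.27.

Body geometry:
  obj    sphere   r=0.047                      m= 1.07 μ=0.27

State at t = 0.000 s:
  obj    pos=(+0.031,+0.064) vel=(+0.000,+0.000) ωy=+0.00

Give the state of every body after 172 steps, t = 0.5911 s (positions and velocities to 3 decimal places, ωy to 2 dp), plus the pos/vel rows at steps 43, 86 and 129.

State at t = 0.5911 s:
  obj    pos=(+0.286,-0.093) vel=(+0.861,-0.532) ωy=+21.52

Key-timestep trajectory:
   step    t(s)  obj.x    obj.z    obj.vx   obj.vz 
     43  0.1478   +0.047  +0.054  +0.215  -0.133
     86  0.2955   +0.095  +0.025  +0.430  -0.266
    129  0.4433   +0.174  -0.024  +0.646  -0.399


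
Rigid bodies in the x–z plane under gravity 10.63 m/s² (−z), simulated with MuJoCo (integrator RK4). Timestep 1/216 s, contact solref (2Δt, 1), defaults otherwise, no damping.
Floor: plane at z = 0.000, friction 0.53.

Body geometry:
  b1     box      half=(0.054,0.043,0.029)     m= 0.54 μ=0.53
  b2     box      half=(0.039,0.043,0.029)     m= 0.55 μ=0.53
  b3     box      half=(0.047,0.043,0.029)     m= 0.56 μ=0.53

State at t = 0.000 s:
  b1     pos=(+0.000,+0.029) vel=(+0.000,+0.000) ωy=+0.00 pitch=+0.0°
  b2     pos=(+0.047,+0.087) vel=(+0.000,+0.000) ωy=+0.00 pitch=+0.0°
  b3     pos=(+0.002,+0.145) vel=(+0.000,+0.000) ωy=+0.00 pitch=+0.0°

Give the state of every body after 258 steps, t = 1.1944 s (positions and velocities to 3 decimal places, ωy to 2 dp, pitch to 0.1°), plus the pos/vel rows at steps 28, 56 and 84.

State at t = 1.1944 s:
  b1     pos=(+0.000,+0.029) vel=(+0.000,+0.000) ωy=+0.00 pitch=+0.0°
  b2     pos=(+0.047,+0.087) vel=(+0.000,+0.000) ωy=+0.00 pitch=+0.0°
  b3     pos=(-0.121,+0.029) vel=(+0.000,+0.000) ωy=+0.00 pitch=+180.0°

Key-timestep trajectory:
   step    t(s)  b1.x    b1.z    b1.vx   b1.vz   b2.x    b2.z    b2.vx   b2.vz   b3.x    b3.z    b3.vx   b3.vz 
     28  0.1296   +0.000  +0.029  +0.000  +0.000   +0.047  +0.087  +0.001  +0.000   -0.008  +0.141  -0.167  -0.105
     56  0.2593   +0.000  +0.029  -0.002  -0.001   +0.047  +0.087  -0.002  +0.000   -0.045  +0.104  -0.429  +0.017
     84  0.3889   +0.000  +0.029  +0.000  +0.000   +0.047  +0.087  +0.000  +0.000   -0.101  +0.074  -0.453  -0.784


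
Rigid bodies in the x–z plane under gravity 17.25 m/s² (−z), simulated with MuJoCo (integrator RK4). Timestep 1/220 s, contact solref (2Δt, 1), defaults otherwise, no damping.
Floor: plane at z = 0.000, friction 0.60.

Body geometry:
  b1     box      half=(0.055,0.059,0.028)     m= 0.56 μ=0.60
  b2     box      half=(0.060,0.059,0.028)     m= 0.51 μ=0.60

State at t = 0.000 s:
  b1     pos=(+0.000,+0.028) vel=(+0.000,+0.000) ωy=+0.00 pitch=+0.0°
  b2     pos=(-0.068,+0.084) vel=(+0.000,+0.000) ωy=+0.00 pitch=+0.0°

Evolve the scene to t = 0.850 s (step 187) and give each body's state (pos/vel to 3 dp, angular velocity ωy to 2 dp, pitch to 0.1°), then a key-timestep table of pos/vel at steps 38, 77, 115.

State at t = 0.850 s:
  b1     pos=(+0.000,+0.028) vel=(+0.000,+0.000) ωy=+0.00 pitch=+0.0°
  b2     pos=(-0.131,+0.060) vel=(+0.000,+0.000) ωy=+0.00 pitch=-90.0°

Key-timestep trajectory:
   step    t(s)  b1.x    b1.z    b1.vx   b1.vz   b2.x    b2.z    b2.vx   b2.vz 
     38  0.1727   +0.000  +0.028  +0.000  +0.000   -0.097  +0.066  -0.188  +0.026
     77  0.3500   +0.000  +0.028  +0.000  +0.000   -0.138  +0.063  -0.140  +0.072
    115  0.5227   +0.000  +0.028  +0.000  +0.000   -0.127  +0.062  -0.051  -0.018


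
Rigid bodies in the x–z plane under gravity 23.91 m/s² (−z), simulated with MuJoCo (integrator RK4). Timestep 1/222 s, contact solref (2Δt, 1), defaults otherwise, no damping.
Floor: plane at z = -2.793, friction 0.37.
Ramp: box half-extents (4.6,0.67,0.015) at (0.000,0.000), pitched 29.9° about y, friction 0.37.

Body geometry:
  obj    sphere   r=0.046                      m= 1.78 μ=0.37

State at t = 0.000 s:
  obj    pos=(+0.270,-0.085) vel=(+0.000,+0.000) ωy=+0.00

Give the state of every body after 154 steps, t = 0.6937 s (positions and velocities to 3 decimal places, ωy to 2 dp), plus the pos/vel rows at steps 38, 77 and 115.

State at t = 0.6937 s:
  obj    pos=(+2.046,-1.106) vel=(+5.120,-2.944) ωy=+128.36

Key-timestep trajectory:
   step    t(s)  obj.x    obj.z    obj.vx   obj.vz 
     38  0.1712   +0.378  -0.147  +1.264  -0.727
     77  0.3468   +0.714  -0.340  +2.560  -1.472
    115  0.5180   +1.260  -0.654  +3.823  -2.198


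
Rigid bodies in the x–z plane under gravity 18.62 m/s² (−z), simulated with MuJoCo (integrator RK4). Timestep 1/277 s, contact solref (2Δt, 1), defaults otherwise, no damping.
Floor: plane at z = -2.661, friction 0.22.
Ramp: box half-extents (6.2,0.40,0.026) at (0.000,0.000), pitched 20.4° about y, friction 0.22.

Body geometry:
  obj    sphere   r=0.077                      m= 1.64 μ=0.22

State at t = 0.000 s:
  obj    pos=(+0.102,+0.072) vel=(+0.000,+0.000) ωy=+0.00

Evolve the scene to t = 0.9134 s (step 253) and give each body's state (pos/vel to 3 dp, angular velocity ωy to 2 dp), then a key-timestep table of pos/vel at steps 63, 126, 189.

State at t = 0.9134 s:
  obj    pos=(+1.915,-0.602) vel=(+3.969,-1.476) ωy=+54.98

Key-timestep trajectory:
   step    t(s)  obj.x    obj.z    obj.vx   obj.vz 
     63  0.2274   +0.214  +0.030  +0.988  -0.368
    126  0.4549   +0.552  -0.095  +1.977  -0.735
    189  0.6823   +1.114  -0.304  +2.965  -1.103


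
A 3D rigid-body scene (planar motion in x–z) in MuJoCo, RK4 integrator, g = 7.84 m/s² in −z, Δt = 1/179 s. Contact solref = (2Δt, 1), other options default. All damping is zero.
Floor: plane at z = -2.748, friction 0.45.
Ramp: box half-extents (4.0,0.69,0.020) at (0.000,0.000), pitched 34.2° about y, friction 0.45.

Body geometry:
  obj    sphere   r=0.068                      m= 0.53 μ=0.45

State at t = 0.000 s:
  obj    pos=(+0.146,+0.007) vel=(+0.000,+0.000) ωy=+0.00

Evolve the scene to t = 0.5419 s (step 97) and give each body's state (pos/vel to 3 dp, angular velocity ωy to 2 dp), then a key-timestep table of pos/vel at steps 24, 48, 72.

State at t = 0.5419 s:
  obj    pos=(+0.528,-0.253) vel=(+1.411,-0.959) ωy=+25.08

Key-timestep trajectory:
   step    t(s)  obj.x    obj.z    obj.vx   obj.vz 
     24  0.1341   +0.169  -0.009  +0.349  -0.237
     48  0.2682   +0.240  -0.057  +0.698  -0.475
     72  0.4022   +0.357  -0.136  +1.047  -0.712


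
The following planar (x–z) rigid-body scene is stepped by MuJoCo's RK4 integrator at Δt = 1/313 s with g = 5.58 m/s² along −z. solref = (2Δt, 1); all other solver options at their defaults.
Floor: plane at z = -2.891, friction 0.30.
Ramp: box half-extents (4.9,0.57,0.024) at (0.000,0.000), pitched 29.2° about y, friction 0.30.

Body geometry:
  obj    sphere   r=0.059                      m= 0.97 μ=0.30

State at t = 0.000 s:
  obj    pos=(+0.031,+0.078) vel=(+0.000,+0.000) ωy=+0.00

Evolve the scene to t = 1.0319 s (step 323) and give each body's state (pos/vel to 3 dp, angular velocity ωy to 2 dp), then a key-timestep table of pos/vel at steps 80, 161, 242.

State at t = 1.0319 s:
  obj    pos=(+0.935,-0.427) vel=(+1.752,-0.979) ωy=+34.01

Key-timestep trajectory:
   step    t(s)  obj.x    obj.z    obj.vx   obj.vz 
     80  0.2556   +0.086  +0.047  +0.434  -0.242
    161  0.5144   +0.256  -0.048  +0.873  -0.488
    242  0.7732   +0.538  -0.206  +1.312  -0.733


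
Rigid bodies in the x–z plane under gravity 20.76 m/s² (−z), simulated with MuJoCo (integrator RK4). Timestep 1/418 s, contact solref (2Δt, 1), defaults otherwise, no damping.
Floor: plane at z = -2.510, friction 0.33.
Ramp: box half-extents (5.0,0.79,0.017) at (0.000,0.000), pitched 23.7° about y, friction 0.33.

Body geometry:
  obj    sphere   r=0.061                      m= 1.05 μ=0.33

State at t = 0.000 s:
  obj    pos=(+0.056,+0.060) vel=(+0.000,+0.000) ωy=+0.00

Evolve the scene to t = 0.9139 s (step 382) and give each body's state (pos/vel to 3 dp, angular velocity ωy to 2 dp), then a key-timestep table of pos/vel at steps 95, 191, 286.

State at t = 0.9139 s:
  obj    pos=(+2.335,-0.940) vel=(+4.988,-2.189) ωy=+89.29

Key-timestep trajectory:
   step    t(s)  obj.x    obj.z    obj.vx   obj.vz 
     95  0.2273   +0.197  -0.001  +1.240  -0.545
    191  0.4569   +0.626  -0.190  +2.494  -1.095
    286  0.6842   +1.334  -0.500  +3.734  -1.639


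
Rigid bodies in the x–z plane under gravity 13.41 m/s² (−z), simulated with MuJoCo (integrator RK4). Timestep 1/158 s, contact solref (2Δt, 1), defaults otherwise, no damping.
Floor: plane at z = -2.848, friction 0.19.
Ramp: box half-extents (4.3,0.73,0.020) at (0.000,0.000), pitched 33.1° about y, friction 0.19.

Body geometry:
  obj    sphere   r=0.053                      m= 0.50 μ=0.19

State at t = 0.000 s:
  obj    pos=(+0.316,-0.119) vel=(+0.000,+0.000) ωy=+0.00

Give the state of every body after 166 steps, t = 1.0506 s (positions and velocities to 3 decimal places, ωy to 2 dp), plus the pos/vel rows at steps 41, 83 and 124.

State at t = 1.0506 s:
  obj    pos=(+2.735,-1.696) vel=(+4.605,-3.002) ωy=+103.65

Key-timestep trajectory:
   step    t(s)  obj.x    obj.z    obj.vx   obj.vz 
     41  0.2595   +0.464  -0.215  +1.138  -0.742
     83  0.5253   +0.921  -0.513  +2.303  -1.501
    124  0.7848   +1.666  -0.999  +3.440  -2.242


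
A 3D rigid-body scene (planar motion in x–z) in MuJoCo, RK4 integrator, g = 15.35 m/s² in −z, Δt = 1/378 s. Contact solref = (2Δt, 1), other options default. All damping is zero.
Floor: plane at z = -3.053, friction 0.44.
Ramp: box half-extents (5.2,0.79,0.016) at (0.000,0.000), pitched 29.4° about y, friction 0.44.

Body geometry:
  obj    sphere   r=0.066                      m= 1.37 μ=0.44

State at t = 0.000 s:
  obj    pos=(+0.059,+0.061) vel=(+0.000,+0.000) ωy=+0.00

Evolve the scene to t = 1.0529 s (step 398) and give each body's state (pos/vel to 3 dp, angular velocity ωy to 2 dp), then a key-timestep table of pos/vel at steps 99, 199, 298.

State at t = 1.0529 s:
  obj    pos=(+2.658,-1.404) vel=(+4.937,-2.782) ωy=+85.86

Key-timestep trajectory:
   step    t(s)  obj.x    obj.z    obj.vx   obj.vz 
     99  0.2619   +0.220  -0.030  +1.228  -0.692
    199  0.5265   +0.709  -0.305  +2.469  -1.391
    298  0.7884   +1.516  -0.760  +3.697  -2.083


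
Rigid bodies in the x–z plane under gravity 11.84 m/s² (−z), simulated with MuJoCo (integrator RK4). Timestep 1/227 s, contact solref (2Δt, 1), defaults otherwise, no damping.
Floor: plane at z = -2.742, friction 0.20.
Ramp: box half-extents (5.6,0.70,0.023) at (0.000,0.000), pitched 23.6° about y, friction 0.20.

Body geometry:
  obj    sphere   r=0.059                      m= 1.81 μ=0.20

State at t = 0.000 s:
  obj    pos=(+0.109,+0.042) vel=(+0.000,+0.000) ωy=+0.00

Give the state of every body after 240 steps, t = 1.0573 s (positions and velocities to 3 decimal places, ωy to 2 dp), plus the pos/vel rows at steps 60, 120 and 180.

State at t = 1.0573 s:
  obj    pos=(+1.843,-0.716) vel=(+3.280,-1.433) ωy=+60.66

Key-timestep trajectory:
   step    t(s)  obj.x    obj.z    obj.vx   obj.vz 
     60  0.2643   +0.217  -0.006  +0.820  -0.358
    120  0.5286   +0.543  -0.148  +1.640  -0.717
    180  0.7930   +1.085  -0.384  +2.460  -1.075


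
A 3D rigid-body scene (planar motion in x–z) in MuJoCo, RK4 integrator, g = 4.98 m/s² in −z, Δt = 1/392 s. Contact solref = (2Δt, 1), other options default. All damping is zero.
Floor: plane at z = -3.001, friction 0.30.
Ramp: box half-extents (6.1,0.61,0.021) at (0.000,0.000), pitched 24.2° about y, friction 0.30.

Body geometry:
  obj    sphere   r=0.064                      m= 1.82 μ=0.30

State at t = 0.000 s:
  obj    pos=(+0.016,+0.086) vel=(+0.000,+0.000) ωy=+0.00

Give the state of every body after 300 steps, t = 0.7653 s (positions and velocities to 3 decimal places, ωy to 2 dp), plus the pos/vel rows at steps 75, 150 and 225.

State at t = 0.7653 s:
  obj    pos=(+0.406,-0.089) vel=(+1.018,-0.457) ωy=+17.43

Key-timestep trajectory:
   step    t(s)  obj.x    obj.z    obj.vx   obj.vz 
     75  0.1913   +0.040  +0.075  +0.255  -0.114
    150  0.3827   +0.113  +0.042  +0.509  -0.229
    225  0.5740   +0.235  -0.012  +0.763  -0.343


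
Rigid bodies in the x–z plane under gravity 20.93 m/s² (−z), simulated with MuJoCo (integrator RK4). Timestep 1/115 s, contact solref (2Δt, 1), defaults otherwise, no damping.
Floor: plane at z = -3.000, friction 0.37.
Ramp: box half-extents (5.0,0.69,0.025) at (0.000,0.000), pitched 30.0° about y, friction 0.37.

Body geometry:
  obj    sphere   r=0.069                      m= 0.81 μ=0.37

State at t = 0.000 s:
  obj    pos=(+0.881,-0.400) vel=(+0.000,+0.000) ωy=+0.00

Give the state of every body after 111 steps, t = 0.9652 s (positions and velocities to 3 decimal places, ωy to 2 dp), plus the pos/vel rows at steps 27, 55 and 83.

State at t = 0.9652 s:
  obj    pos=(+3.896,-2.141) vel=(+6.248,-3.607) ωy=+104.54

Key-timestep trajectory:
   step    t(s)  obj.x    obj.z    obj.vx   obj.vz 
     27  0.2348   +1.060  -0.503  +1.520  -0.878
     55  0.4783   +1.621  -0.828  +3.096  -1.787
     83  0.7217   +2.567  -1.374  +4.672  -2.697


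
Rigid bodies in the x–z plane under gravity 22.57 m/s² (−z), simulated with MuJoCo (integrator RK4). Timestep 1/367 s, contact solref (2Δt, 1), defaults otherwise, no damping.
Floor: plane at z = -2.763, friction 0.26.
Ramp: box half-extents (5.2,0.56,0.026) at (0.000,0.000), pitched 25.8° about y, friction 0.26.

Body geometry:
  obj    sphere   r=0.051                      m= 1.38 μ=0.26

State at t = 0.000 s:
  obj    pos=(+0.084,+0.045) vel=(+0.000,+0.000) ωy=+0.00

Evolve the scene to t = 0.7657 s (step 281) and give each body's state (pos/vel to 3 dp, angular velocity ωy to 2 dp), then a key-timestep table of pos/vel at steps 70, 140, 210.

State at t = 0.7657 s:
  obj    pos=(+1.936,-0.850) vel=(+4.837,-2.338) ωy=+105.33

Key-timestep trajectory:
   step    t(s)  obj.x    obj.z    obj.vx   obj.vz 
     70  0.1907   +0.199  -0.011  +1.205  -0.583
    140  0.3815   +0.544  -0.177  +2.410  -1.165
    210  0.5722   +1.118  -0.455  +3.615  -1.748


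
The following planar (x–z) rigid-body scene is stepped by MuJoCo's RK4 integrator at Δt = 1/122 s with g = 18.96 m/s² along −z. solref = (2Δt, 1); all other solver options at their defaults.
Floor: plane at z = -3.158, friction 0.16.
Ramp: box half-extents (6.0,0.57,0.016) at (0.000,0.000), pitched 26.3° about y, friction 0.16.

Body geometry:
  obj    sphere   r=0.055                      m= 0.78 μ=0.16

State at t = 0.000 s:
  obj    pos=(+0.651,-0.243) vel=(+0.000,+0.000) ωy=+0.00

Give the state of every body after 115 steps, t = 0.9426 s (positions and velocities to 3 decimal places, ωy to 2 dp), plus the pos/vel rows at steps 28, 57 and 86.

State at t = 0.9426 s:
  obj    pos=(+3.042,-1.424) vel=(+5.071,-2.506) ωy=+102.78

Key-timestep trajectory:
   step    t(s)  obj.x    obj.z    obj.vx   obj.vz 
     28  0.2295   +0.793  -0.313  +1.235  -0.611
     57  0.4672   +1.239  -0.533  +2.514  -1.243
     86  0.7049   +1.988  -0.903  +3.793  -1.875


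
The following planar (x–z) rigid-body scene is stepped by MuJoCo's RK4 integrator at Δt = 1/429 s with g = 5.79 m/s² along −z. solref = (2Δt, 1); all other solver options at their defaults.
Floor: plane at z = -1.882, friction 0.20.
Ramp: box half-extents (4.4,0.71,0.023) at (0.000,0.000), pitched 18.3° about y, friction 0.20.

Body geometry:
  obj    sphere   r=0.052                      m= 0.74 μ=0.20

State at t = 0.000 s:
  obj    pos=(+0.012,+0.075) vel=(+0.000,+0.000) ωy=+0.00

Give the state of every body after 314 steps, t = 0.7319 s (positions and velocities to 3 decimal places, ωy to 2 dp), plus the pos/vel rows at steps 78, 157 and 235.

State at t = 0.7319 s:
  obj    pos=(+0.342,-0.034) vel=(+0.902,-0.298) ωy=+18.28

Key-timestep trajectory:
   step    t(s)  obj.x    obj.z    obj.vx   obj.vz 
     78  0.1818   +0.032  +0.068  +0.224  -0.074
    157  0.3660   +0.095  +0.048  +0.451  -0.149
    235  0.5478   +0.197  +0.014  +0.675  -0.223


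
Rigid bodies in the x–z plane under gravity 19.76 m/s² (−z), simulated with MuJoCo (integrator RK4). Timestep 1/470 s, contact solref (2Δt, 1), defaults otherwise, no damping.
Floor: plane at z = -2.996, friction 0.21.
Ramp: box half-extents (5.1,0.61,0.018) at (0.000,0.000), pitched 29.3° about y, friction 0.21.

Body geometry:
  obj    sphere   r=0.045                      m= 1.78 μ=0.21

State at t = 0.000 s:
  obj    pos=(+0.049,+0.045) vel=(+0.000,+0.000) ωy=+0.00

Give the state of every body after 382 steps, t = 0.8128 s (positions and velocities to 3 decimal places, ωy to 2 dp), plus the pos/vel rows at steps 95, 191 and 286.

State at t = 0.8128 s:
  obj    pos=(+2.039,-1.072) vel=(+4.896,-2.748) ωy=+124.74

Key-timestep trajectory:
   step    t(s)  obj.x    obj.z    obj.vx   obj.vz 
     95  0.2021   +0.172  -0.024  +1.218  -0.683
    191  0.4064   +0.546  -0.234  +2.448  -1.374
    286  0.6085   +1.164  -0.581  +3.666  -2.057


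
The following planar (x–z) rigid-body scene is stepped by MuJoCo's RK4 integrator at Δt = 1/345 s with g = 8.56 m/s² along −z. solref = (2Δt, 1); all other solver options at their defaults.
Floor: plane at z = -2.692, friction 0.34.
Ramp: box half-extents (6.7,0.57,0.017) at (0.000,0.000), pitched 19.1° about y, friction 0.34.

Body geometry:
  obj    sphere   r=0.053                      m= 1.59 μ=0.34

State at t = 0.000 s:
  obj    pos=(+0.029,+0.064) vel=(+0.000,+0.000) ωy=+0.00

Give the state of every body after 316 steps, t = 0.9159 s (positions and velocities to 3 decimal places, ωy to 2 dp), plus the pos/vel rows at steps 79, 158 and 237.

State at t = 0.9159 s:
  obj    pos=(+0.822,-0.211) vel=(+1.732,-0.600) ωy=+34.57

Key-timestep trajectory:
   step    t(s)  obj.x    obj.z    obj.vx   obj.vz 
     79  0.2290   +0.079  +0.047  +0.433  -0.150
    158  0.4580   +0.227  -0.005  +0.866  -0.300
    237  0.6870   +0.475  -0.090  +1.299  -0.450


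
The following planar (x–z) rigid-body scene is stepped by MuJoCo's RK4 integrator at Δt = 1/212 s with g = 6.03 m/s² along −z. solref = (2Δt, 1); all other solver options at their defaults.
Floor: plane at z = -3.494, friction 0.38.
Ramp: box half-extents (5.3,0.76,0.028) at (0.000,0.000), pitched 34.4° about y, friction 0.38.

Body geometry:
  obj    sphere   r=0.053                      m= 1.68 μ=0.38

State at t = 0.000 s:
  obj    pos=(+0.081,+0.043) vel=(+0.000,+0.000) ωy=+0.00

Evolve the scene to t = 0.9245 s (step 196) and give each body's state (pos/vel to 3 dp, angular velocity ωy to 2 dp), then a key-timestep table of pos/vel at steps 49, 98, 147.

State at t = 0.9245 s:
  obj    pos=(+0.939,-0.545) vel=(+1.856,-1.271) ωy=+42.44

Key-timestep trajectory:
   step    t(s)  obj.x    obj.z    obj.vx   obj.vz 
     49  0.2311   +0.135  +0.006  +0.464  -0.318
     98  0.4623   +0.296  -0.104  +0.928  -0.636
    147  0.6934   +0.564  -0.288  +1.392  -0.953


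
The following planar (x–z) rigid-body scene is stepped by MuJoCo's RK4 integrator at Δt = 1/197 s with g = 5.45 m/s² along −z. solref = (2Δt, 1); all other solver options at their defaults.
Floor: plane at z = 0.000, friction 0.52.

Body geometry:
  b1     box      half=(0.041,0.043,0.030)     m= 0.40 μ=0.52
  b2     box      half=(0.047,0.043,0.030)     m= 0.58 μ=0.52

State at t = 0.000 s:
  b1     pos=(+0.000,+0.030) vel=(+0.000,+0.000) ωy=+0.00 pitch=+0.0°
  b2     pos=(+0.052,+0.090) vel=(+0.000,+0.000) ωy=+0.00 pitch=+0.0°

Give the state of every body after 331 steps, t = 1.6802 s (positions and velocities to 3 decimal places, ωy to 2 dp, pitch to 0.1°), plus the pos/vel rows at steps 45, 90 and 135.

State at t = 1.6802 s:
  b1     pos=(+0.000,+0.030) vel=(+0.000,+0.000) ωy=+0.00 pitch=+0.0°
  b2     pos=(+0.098,+0.047) vel=(+0.000,+0.000) ωy=+0.00 pitch=+90.0°

Key-timestep trajectory:
   step    t(s)  b1.x    b1.z    b1.vx   b1.vz   b2.x    b2.z    b2.vx   b2.vz 
     45  0.2284   +0.000  +0.030  +0.000  +0.000   +0.074  +0.065  +0.165  -0.407
     90  0.4569   +0.000  +0.030  +0.000  +0.000   +0.113  +0.054  +0.017  +0.005
    135  0.6853   +0.000  +0.030  +0.000  +0.000   +0.095  +0.049  -0.019  +0.014


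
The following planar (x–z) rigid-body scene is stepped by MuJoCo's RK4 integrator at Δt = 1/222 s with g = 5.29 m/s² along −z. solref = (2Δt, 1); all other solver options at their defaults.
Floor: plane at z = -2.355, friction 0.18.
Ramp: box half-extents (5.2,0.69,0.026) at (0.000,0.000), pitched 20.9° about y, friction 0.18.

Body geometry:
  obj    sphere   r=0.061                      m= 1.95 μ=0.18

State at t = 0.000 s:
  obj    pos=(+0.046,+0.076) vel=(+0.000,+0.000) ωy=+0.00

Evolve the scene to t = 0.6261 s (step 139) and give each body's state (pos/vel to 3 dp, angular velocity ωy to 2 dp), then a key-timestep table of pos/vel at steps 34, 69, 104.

State at t = 0.6261 s:
  obj    pos=(+0.293,-0.019) vel=(+0.789,-0.301) ωy=+13.83

Key-timestep trajectory:
   step    t(s)  obj.x    obj.z    obj.vx   obj.vz 
     34  0.1532   +0.061  +0.070  +0.193  -0.074
     69  0.3108   +0.107  +0.052  +0.391  -0.149
    104  0.4685   +0.184  +0.023  +0.590  -0.225


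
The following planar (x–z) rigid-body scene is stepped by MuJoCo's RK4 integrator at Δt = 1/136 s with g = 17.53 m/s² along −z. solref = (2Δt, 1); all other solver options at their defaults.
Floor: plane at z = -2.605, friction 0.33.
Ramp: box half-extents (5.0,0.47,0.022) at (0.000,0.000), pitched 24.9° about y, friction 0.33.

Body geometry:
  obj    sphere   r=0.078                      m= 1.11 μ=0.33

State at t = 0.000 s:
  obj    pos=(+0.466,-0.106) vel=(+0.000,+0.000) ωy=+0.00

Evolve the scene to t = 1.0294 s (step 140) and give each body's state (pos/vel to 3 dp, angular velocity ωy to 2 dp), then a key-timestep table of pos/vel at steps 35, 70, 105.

State at t = 1.0294 s:
  obj    pos=(+3.000,-1.282) vel=(+4.922,-2.285) ωy=+69.56

Key-timestep trajectory:
   step    t(s)  obj.x    obj.z    obj.vx   obj.vz 
     35  0.2574   +0.624  -0.180  +1.231  -0.571
     70  0.5147   +1.100  -0.400  +2.461  -1.143
    105  0.7721   +1.891  -0.768  +3.692  -1.714


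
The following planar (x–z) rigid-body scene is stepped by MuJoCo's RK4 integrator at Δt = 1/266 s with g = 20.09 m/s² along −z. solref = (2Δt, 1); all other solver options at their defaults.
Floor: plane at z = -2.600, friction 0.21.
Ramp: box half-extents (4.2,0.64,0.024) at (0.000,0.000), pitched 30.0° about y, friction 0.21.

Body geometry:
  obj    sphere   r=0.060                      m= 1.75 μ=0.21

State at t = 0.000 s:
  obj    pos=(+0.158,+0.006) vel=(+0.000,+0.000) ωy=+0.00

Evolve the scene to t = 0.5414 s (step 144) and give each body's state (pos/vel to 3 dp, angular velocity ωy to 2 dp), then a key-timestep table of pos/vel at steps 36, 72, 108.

State at t = 0.5414 s:
  obj    pos=(+1.069,-0.520) vel=(+3.364,-1.942) ωy=+64.71

Key-timestep trajectory:
   step    t(s)  obj.x    obj.z    obj.vx   obj.vz 
     36  0.1353   +0.215  -0.027  +0.841  -0.486
     72  0.2707   +0.386  -0.126  +1.682  -0.971
    108  0.4060   +0.670  -0.290  +2.523  -1.457


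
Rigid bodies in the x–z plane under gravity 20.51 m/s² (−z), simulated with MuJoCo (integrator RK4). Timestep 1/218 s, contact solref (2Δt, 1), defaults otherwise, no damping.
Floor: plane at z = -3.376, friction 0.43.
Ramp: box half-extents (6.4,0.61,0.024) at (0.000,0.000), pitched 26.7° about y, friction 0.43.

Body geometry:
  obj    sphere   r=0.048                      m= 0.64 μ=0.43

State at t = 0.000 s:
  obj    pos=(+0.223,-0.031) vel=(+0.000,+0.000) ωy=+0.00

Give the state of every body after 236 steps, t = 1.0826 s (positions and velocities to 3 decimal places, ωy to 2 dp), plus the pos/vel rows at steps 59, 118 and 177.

State at t = 1.0826 s:
  obj    pos=(+3.669,-1.765) vel=(+6.366,-3.202) ωy=+148.44

Key-timestep trajectory:
   step    t(s)  obj.x    obj.z    obj.vx   obj.vz 
     59  0.2706   +0.438  -0.140  +1.591  -0.800
    118  0.5413   +1.084  -0.465  +3.183  -1.601
    177  0.8119   +2.161  -1.006  +4.774  -2.401


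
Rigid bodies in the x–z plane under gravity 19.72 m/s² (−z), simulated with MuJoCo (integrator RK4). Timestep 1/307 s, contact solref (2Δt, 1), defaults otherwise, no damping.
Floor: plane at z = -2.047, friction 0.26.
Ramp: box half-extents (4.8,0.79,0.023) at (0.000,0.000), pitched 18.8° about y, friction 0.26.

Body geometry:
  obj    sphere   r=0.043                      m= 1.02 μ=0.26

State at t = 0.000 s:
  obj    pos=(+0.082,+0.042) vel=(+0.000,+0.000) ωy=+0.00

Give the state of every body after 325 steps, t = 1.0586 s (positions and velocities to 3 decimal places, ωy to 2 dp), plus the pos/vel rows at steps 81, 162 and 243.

State at t = 1.0586 s:
  obj    pos=(+2.490,-0.778) vel=(+4.549,-1.549) ωy=+111.75

Key-timestep trajectory:
   step    t(s)  obj.x    obj.z    obj.vx   obj.vz 
     81  0.2638   +0.232  -0.009  +1.134  -0.386
    162  0.5277   +0.680  -0.162  +2.268  -0.772
    243  0.7915   +1.428  -0.416  +3.401  -1.158


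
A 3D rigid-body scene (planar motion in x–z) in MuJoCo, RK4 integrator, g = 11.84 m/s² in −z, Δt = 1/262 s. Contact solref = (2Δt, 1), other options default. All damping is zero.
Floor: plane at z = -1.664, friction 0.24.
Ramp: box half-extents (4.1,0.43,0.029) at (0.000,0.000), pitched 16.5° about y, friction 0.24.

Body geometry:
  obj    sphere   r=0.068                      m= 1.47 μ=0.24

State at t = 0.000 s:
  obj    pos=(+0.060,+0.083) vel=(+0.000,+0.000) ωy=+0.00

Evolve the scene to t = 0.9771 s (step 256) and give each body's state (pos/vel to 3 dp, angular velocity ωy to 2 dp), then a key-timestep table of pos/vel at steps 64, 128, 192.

State at t = 0.9771 s:
  obj    pos=(+1.160,-0.242) vel=(+2.250,-0.667) ωy=+34.51

Key-timestep trajectory:
   step    t(s)  obj.x    obj.z    obj.vx   obj.vz 
     64  0.2443   +0.129  +0.063  +0.563  -0.167
    128  0.4885   +0.335  +0.002  +1.125  -0.333
    192  0.7328   +0.679  -0.100  +1.688  -0.500


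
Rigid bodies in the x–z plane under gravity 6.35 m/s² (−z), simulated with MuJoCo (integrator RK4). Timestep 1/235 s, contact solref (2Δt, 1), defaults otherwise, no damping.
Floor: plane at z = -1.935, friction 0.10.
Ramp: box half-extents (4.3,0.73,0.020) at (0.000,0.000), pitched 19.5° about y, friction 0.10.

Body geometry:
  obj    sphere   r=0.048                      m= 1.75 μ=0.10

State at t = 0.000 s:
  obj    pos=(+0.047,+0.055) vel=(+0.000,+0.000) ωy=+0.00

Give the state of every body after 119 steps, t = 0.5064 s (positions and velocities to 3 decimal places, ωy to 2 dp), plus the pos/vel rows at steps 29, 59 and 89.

State at t = 0.5064 s:
  obj    pos=(+0.232,-0.010) vel=(+0.729,-0.254) ωy=+15.69

Key-timestep trajectory:
   step    t(s)  obj.x    obj.z    obj.vx   obj.vz 
     29  0.1234   +0.058  +0.051  +0.176  -0.074
     59  0.2511   +0.093  +0.039  +0.363  -0.125
     89  0.3787   +0.151  +0.019  +0.545  -0.191


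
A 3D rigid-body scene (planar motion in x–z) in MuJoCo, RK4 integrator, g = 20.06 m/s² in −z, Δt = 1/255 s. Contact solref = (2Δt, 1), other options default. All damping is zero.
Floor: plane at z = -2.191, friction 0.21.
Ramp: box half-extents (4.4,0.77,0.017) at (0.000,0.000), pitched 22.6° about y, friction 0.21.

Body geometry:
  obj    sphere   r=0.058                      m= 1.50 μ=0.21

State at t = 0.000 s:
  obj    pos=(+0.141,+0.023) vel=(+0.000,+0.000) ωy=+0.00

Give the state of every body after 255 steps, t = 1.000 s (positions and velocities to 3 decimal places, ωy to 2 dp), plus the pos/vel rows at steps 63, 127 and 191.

State at t = 1.000 s:
  obj    pos=(+2.683,-1.036) vel=(+5.084,-2.116) ωy=+94.92

Key-timestep trajectory:
   step    t(s)  obj.x    obj.z    obj.vx   obj.vz 
     63  0.2471   +0.296  -0.042  +1.256  -0.523
    127  0.4980   +0.771  -0.240  +2.532  -1.054
    191  0.7490   +1.567  -0.571  +3.808  -1.585
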